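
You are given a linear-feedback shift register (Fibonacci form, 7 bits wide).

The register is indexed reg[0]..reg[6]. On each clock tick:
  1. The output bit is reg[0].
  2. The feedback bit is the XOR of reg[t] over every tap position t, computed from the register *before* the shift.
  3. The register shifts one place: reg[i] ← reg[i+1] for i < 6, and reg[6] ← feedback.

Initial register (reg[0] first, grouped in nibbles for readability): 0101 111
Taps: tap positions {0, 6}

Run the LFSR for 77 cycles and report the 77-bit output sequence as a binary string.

01011111001010111001101000100111100010100001100000100000011111110101010011001

k : reg_k → out_k, fb_k
0: 0101111 → 0, fb=1
1: 1011111 → 1, fb=0
2: 0111110 → 0, fb=0
3: 1111100 → 1, fb=1
4: 1111001 → 1, fb=0
5: 1110010 → 1, fb=1
6: 1100101 → 1, fb=0
7: 1001010 → 1, fb=1
8: 0010101 → 0, fb=1
9: 0101011 → 0, fb=1
10: 1010111 → 1, fb=0
11: 0101110 → 0, fb=0
12: 1011100 → 1, fb=1
13: 0111001 → 0, fb=1
14: 1110011 → 1, fb=0
15: 1100110 → 1, fb=1
16: 1001101 → 1, fb=0
17: 0011010 → 0, fb=0
18: 0110100 → 0, fb=0
19: 1101000 → 1, fb=1
20: 1010001 → 1, fb=0
21: 0100010 → 0, fb=0
22: 1000100 → 1, fb=1
23: 0001001 → 0, fb=1
24: 0010011 → 0, fb=1
25: 0100111 → 0, fb=1
26: 1001111 → 1, fb=0
27: 0011110 → 0, fb=0
28: 0111100 → 0, fb=0
29: 1111000 → 1, fb=1
30: 1110001 → 1, fb=0
31: 1100010 → 1, fb=1
32: 1000101 → 1, fb=0
33: 0001010 → 0, fb=0
34: 0010100 → 0, fb=0
35: 0101000 → 0, fb=0
36: 1010000 → 1, fb=1
37: 0100001 → 0, fb=1
38: 1000011 → 1, fb=0
39: 0000110 → 0, fb=0
40: 0001100 → 0, fb=0
41: 0011000 → 0, fb=0
42: 0110000 → 0, fb=0
43: 1100000 → 1, fb=1
44: 1000001 → 1, fb=0
45: 0000010 → 0, fb=0
46: 0000100 → 0, fb=0
47: 0001000 → 0, fb=0
48: 0010000 → 0, fb=0
49: 0100000 → 0, fb=0
50: 1000000 → 1, fb=1
51: 0000001 → 0, fb=1
52: 0000011 → 0, fb=1
53: 0000111 → 0, fb=1
54: 0001111 → 0, fb=1
55: 0011111 → 0, fb=1
56: 0111111 → 0, fb=1
57: 1111111 → 1, fb=0
58: 1111110 → 1, fb=1
59: 1111101 → 1, fb=0
60: 1111010 → 1, fb=1
61: 1110101 → 1, fb=0
62: 1101010 → 1, fb=1
63: 1010101 → 1, fb=0
64: 0101010 → 0, fb=0
65: 1010100 → 1, fb=1
66: 0101001 → 0, fb=1
67: 1010011 → 1, fb=0
68: 0100110 → 0, fb=0
69: 1001100 → 1, fb=1
70: 0011001 → 0, fb=1
71: 0110011 → 0, fb=1
72: 1100111 → 1, fb=0
73: 1001110 → 1, fb=1
74: 0011101 → 0, fb=1
75: 0111011 → 0, fb=1
76: 1110111 → 1, fb=0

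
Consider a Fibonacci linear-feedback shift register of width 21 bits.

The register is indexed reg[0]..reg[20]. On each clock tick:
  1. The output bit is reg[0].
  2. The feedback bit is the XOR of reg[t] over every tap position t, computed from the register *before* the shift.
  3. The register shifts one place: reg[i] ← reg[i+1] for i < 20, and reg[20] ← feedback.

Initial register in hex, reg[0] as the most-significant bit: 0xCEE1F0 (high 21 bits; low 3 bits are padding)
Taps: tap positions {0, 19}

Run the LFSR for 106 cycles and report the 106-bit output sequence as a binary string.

1100111011100001111100101100011010100110000100101001000101101010000100001010001110111111010100010100111001

tick  register→output (feedback)
  0  110011101110000111110→1 (0)
  1  100111011100001111100→1 (1)
  2  001110111000011111001→0 (0)
  3  011101110000111110010→0 (1)
  4  111011100001111100101→1 (1)
  5  110111000011111001011→1 (0)
  6  101110000111110010110→1 (0)
  7  011100001111100101100→0 (0)
  8  111000011111001011000→1 (1)
  9  110000111110010110001→1 (1)
 10  100001111100101100011→1 (0)
 11  000011111001011000110→0 (1)
 12  000111110010110001101→0 (0)
 13  001111100101100011010→0 (1)
 14  011111001011000110101→0 (0)
 15  111110010110001101010→1 (0)
 16  111100101100011010100→1 (1)
 17  111001011000110101001→1 (1)
 18  110010110001101010011→1 (0)
 19  100101100011010100110→1 (0)
 20  001011000110101001100→0 (0)
 21  010110001101010011000→0 (0)
 22  101100011010100110000→1 (1)
 23  011000110101001100001→0 (0)
 24  110001101010011000010→1 (0)
 25  100011010100110000100→1 (1)
 26  000110101001100001001→0 (0)
 27  001101010011000010010→0 (1)
 28  011010100110000100101→0 (0)
 29  110101001100001001010→1 (0)
 30  101010011000010010100→1 (1)
 31  010100110000100101001→0 (0)
 32  101001100001001010010→1 (0)
 33  010011000010010100100→0 (0)
 34  100110000100101001000→1 (1)
 35  001100001001010010001→0 (0)
 36  011000010010100100010→0 (1)
 37  110000100101001000101→1 (1)
 38  100001001010010001011→1 (0)
 39  000010010100100010110→0 (1)
 40  000100101001000101101→0 (0)
 41  001001010010001011010→0 (1)
 42  010010100100010110101→0 (0)
 43  100101001000101101010→1 (0)
 44  001010010001011010100→0 (0)
 45  010100100010110101000→0 (0)
 46  101001000101101010000→1 (1)
 47  010010001011010100001→0 (0)
 48  100100010110101000010→1 (0)
 49  001000101101010000100→0 (0)
 50  010001011010100001000→0 (0)
 51  100010110101000010000→1 (1)
 52  000101101010000100001→0 (0)
 53  001011010100001000010→0 (1)
 54  010110101000010000101→0 (0)
 55  101101010000100001010→1 (0)
 56  011010100001000010100→0 (0)
 57  110101000010000101000→1 (1)
 58  101010000100001010001→1 (1)
 59  010100001000010100011→0 (1)
 60  101000010000101000111→1 (0)
 61  010000100001010001110→0 (1)
 62  100001000010100011101→1 (1)
 63  000010000101000111011→0 (1)
 64  000100001010001110111→0 (1)
 65  001000010100011101111→0 (1)
 66  010000101000111011111→0 (1)
 67  100001010001110111111→1 (0)
 68  000010100011101111110→0 (1)
 69  000101000111011111101→0 (0)
 70  001010001110111111010→0 (1)
 71  010100011101111110101→0 (0)
 72  101000111011111101010→1 (0)
 73  010001110111111010100→0 (0)
 74  100011101111110101000→1 (1)
 75  000111011111101010001→0 (0)
 76  001110111111010100010→0 (1)
 77  011101111110101000101→0 (0)
 78  111011111101010001010→1 (0)
 79  110111111010100010100→1 (1)
 80  101111110101000101001→1 (1)
 81  011111101010001010011→0 (1)
 82  111111010100010100111→1 (0)
 83  111110101000101001110→1 (0)
 84  111101010001010011100→1 (1)
 85  111010100010100111001→1 (1)
 86  110101000101001110011→1 (0)
 87  101010001010011100110→1 (0)
 88  010100010100111001100→0 (0)
 89  101000101001110011000→1 (1)
 90  010001010011100110001→0 (0)
 91  100010100111001100010→1 (0)
 92  000101001110011000100→0 (0)
 93  001010011100110001000→0 (0)
 94  010100111001100010000→0 (0)
 95  101001110011000100000→1 (1)
 96  010011100110001000001→0 (0)
 97  100111001100010000010→1 (0)
 98  001110011000100000100→0 (0)
 99  011100110001000001000→0 (0)
100  111001100010000010000→1 (1)
101  110011000100000100001→1 (1)
102  100110001000001000011→1 (0)
103  001100010000010000110→0 (1)
104  011000100000100001101→0 (0)
105  110001000001000011010→1 (0)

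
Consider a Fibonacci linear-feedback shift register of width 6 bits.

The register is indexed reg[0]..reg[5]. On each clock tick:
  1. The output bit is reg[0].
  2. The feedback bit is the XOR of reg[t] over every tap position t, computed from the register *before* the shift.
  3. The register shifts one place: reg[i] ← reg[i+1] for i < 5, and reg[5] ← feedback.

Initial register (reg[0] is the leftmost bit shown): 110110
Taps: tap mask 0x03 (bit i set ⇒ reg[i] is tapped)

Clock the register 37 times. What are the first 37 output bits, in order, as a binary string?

k : reg_k → out_k, fb_k
0: 110110 → 1, fb=0
1: 101100 → 1, fb=1
2: 011001 → 0, fb=1
3: 110011 → 1, fb=0
4: 100110 → 1, fb=1
5: 001101 → 0, fb=0
6: 011010 → 0, fb=1
7: 110101 → 1, fb=0
8: 101010 → 1, fb=1
9: 010101 → 0, fb=1
10: 101011 → 1, fb=1
11: 010111 → 0, fb=1
12: 101111 → 1, fb=1
13: 011111 → 0, fb=1
14: 111111 → 1, fb=0
15: 111110 → 1, fb=0
16: 111100 → 1, fb=0
17: 111000 → 1, fb=0
18: 110000 → 1, fb=0
19: 100000 → 1, fb=1
20: 000001 → 0, fb=0
21: 000010 → 0, fb=0
22: 000100 → 0, fb=0
23: 001000 → 0, fb=0
24: 010000 → 0, fb=1
25: 100001 → 1, fb=1
26: 000011 → 0, fb=0
27: 000110 → 0, fb=0
28: 001100 → 0, fb=0
29: 011000 → 0, fb=1
30: 110001 → 1, fb=0
31: 100010 → 1, fb=1
32: 000101 → 0, fb=0
33: 001010 → 0, fb=0
34: 010100 → 0, fb=1
35: 101001 → 1, fb=1
36: 010011 → 0, fb=1

1101100110101011111100000100001100010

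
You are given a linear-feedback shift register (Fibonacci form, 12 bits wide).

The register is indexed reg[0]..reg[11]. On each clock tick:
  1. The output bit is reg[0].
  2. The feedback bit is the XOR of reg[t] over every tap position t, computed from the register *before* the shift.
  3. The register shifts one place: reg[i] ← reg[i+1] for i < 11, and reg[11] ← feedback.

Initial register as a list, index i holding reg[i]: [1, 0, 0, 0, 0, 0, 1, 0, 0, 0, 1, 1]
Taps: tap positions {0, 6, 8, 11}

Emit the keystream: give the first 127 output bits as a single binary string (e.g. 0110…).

tick  register→output (feedback)
  0  100000100011→1 (1)
  1  000001000111→0 (1)
  2  000010001111→0 (0)
  3  000100011110→0 (1)
  4  001000111101→0 (1)
  5  010001111011→0 (1)
  6  100011110111→1 (1)
  7  000111101111→0 (1)
  8  001111011111→0 (0)
  9  011110111110→0 (0)
 10  111101111100→1 (1)
 11  111011111001→1 (0)
 12  110111110010→1 (0)
 13  101111100100→1 (0)
 14  011111001000→0 (1)
 15  111110010001→1 (0)
 16  111100100010→1 (0)
 17  111001000100→1 (1)
 18  110010001001→1 (1)
 19  100100010011→1 (0)
 20  001000100110→0 (1)
 21  010001001101→0 (0)
 22  100010011010→1 (0)
 23  000100110100→0 (1)
 24  001001101001→0 (1)
 25  010011010011→0 (1)
 26  100110100111→1 (1)
 27  001101001111→0 (0)
 28  011010011110→0 (1)
 29  110100111101→1 (0)
 30  101001111010→1 (1)
 31  010011110101→0 (0)
 32  100111101010→1 (1)
 33  001111010101→0 (1)
 34  011110101011→0 (1)
 35  111101010111→1 (0)
 36  111010101110→1 (1)
 37  110101011101→1 (1)
 38  101010111011→1 (0)
 39  010101110110→0 (1)
 40  101011101101→1 (0)
 41  010111011010→0 (1)
 42  101110110101→1 (1)
 43  011101101011→0 (1)
 44  111011010111→1 (0)
 45  110110101110→1 (1)
 46  101101011101→1 (1)
 47  011010111011→0 (1)
 48  110101110111→1 (1)
 49  101011101111→1 (0)
 50  010111011110→0 (1)
 51  101110111101→1 (0)
 52  011101111010→0 (0)
 53  111011110100→1 (0)
 54  110111101000→1 (1)
 55  101111010001→1 (0)
 56  011110100010→0 (1)
 57  111101000101→1 (0)
 58  111010001010→1 (0)
 59  110100010100→1 (1)
 60  101000101001→1 (0)
 61  010001010010→0 (0)
 62  100010100100→1 (0)
 63  000101001000→0 (1)
 64  001010010001→0 (1)
 65  010100100011→0 (0)
 66  101001000110→1 (1)
 67  010010001101→0 (0)
 68  100100011010→1 (0)
 69  001000110100→0 (1)
 70  010001101001→0 (1)
 71  100011010011→1 (0)
 72  000110100110→0 (1)
 73  001101001101→0 (0)
 74  011010011010→0 (1)
 75  110100110101→1 (1)
 76  101001101011→1 (0)
 77  010011010110→0 (0)
 78  100110101100→1 (1)
 79  001101011001→0 (0)
 80  011010110010→0 (1)
 81  110101100101→1 (1)
 82  101011001011→1 (1)
 83  010110010111→0 (1)
 84  101100101111→1 (0)
 85  011001011110→0 (1)
 86  110010111101→1 (0)
 87  100101111010→1 (1)
 88  001011110101→0 (0)
 89  010111101010→0 (0)
 90  101111010100→1 (1)
 91  011110101001→0 (1)
 92  111101010011→1 (0)
 93  111010100110→1 (0)
 94  110101001100→1 (0)
 95  101010011000→1 (0)
 96  010100110000→0 (1)
 97  101001100001→1 (1)
 98  010011000011→0 (1)
 99  100110000111→1 (0)
100  001100001110→0 (1)
101  011000011101→0 (0)
102  110000111010→1 (1)
103  100001110101→1 (1)
104  000011101011→0 (1)
105  000111010111→0 (1)
106  001110101111→0 (1)
107  011101011111→0 (0)
108  111010111110→1 (1)
109  110101111101→1 (0)
110  101011111010→1 (1)
111  010111110101→0 (0)
112  101111101010→1 (1)
113  011111010101→0 (1)
114  111110101011→1 (0)
115  111101010110→1 (1)
116  111010101101→1 (0)
117  110101011010→1 (0)
118  101010110100→1 (0)
119  010101101000→0 (0)
120  101011010000→1 (1)
121  010110100001→0 (0)
122  101101000010→1 (1)
123  011010000101→0 (1)
124  110100001011→1 (1)
125  101000010111→1 (0)
126  010000101110→0 (0)

1000001000111101111100100010011010011110101011101101011101111010001010010001101001101011001011110101001100001110101111101010110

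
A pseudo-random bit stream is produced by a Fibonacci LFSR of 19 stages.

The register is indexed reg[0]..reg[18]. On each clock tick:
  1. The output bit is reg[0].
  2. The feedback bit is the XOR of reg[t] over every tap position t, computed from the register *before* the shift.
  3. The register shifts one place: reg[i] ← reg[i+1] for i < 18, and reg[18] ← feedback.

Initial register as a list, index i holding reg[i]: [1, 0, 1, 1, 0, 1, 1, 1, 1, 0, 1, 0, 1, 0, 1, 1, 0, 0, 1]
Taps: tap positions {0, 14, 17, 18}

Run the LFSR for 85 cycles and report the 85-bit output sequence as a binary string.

1011011110101011001111110110010111010111000111011100011001110110110100110001111011100

step | reg (before) | out | fb
   0 | 1011011110101011001 | 1 | 1
   1 | 0110111101010110011 | 0 | 1
   2 | 1101111010101100111 | 1 | 1
   3 | 1011110101011001111 | 1 | 1
   4 | 0111101010110011111 | 0 | 1
   5 | 1111010101100111111 | 1 | 0
   6 | 1110101011001111110 | 1 | 1
   7 | 1101010110011111101 | 1 | 1
   8 | 1010101100111111011 | 1 | 0
   9 | 0101011001111110110 | 0 | 0
  10 | 1010110011111101100 | 1 | 1
  11 | 0101100111111011001 | 0 | 0
  12 | 1011001111110110010 | 1 | 1
  13 | 0110011111101100101 | 0 | 1
  14 | 1100111111011001011 | 1 | 1
  15 | 1001111110110010111 | 1 | 0
  16 | 0011111101100101110 | 0 | 1
  17 | 0111111011001011101 | 0 | 0
  18 | 1111110110010111010 | 1 | 1
  19 | 1111101100101110101 | 1 | 1
  20 | 1111011001011101011 | 1 | 1
  21 | 1110110010111010111 | 1 | 0
  22 | 1101100101110101110 | 1 | 0
  23 | 1011001011101011100 | 1 | 0
  24 | 0110010111010111000 | 0 | 1
  25 | 1100101110101110001 | 1 | 1
  26 | 1001011101011100011 | 1 | 1
  27 | 0010111010111000111 | 0 | 0
  28 | 0101110101110001110 | 0 | 1
  29 | 1011101011100011101 | 1 | 1
  30 | 0111010111000111011 | 0 | 1
  31 | 1110101110001110111 | 1 | 0
  32 | 1101011100011101110 | 1 | 0
  33 | 1010111000111011100 | 1 | 0
  34 | 0101110001110111000 | 0 | 1
  35 | 1011100011101110001 | 1 | 1
  36 | 0111000111011100011 | 0 | 0
  37 | 1110001110111000110 | 1 | 0
  38 | 1100011101110001100 | 1 | 1
  39 | 1000111011100011001 | 1 | 1
  40 | 0001110111000110011 | 0 | 1
  41 | 0011101110001100111 | 0 | 0
  42 | 0111011100011001110 | 0 | 1
  43 | 1110111000110011101 | 1 | 1
  44 | 1101110001100111011 | 1 | 0
  45 | 1011100011001110110 | 1 | 1
  46 | 0111000110011101101 | 0 | 1
  47 | 1110001100111011011 | 1 | 0
  48 | 1100011001110110110 | 1 | 1
  49 | 1000110011101101101 | 1 | 0
  50 | 0001100111011011010 | 0 | 0
  51 | 0011001110110110100 | 0 | 1
  52 | 0110011101101101001 | 0 | 1
  53 | 1100111011011010011 | 1 | 0
  54 | 1001110110110100110 | 1 | 0
  55 | 0011101101101001100 | 0 | 0
  56 | 0111011011010011000 | 0 | 1
  57 | 1110110110100110001 | 1 | 1
  58 | 1101101101001100011 | 1 | 1
  59 | 1011011010011000111 | 1 | 1
  60 | 0110110100110001111 | 0 | 0
  61 | 1101101001100011110 | 1 | 1
  62 | 1011010011000111101 | 1 | 1
  63 | 0110100110001111011 | 0 | 1
  64 | 1101001100011110111 | 1 | 0
  65 | 1010011000111101110 | 1 | 0
  66 | 0100110001111011100 | 0 | 1
  67 | 1001100011110111001 | 1 | 1
  68 | 0011000111101110011 | 0 | 1
  69 | 0110001111011100111 | 0 | 0
  70 | 1100011110111001110 | 1 | 0
  71 | 1000111101110011100 | 1 | 0
  72 | 0001111011100111000 | 0 | 1
  73 | 0011110111001110001 | 0 | 0
  74 | 0111101110011100010 | 0 | 1
  75 | 1111011100111000101 | 1 | 0
  76 | 1110111001110001010 | 1 | 0
  77 | 1101110011100010100 | 1 | 0
  78 | 1011100111000101000 | 1 | 1
  79 | 0111001110001010001 | 0 | 0
  80 | 1110011100010100010 | 1 | 0
  81 | 1100111000101000100 | 1 | 1
  82 | 1001110001010001001 | 1 | 0
  83 | 0011100010100010010 | 0 | 0
  84 | 0111000101000100100 | 0 | 0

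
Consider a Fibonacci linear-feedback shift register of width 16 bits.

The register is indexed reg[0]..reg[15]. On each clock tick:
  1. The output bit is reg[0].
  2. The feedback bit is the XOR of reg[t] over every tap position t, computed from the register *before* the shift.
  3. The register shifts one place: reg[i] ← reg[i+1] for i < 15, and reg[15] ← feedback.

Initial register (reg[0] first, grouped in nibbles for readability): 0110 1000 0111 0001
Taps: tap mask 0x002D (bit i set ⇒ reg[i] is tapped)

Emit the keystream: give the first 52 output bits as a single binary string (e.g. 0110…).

0110100001110001100001000000101100110101000110001110

tick  register→output (feedback)
  0  0110100001110001→0 (1)
  1  1101000011100011→1 (0)
  2  1010000111000110→1 (0)
  3  0100001110001100→0 (0)
  4  1000011100011000→1 (0)
  5  0000111000110000→0 (1)
  6  0001110001100001→0 (0)
  7  0011100011000010→0 (0)
  8  0111000110000100→0 (0)
  9  1110001100001000→1 (0)
 10  1100011000010000→1 (0)
 11  1000110000100000→1 (0)
 12  0001100001000000→0 (1)
 13  0011000010000001→0 (0)
 14  0110000100000010→0 (1)
 15  1100001000000101→1 (1)
 16  1000010000001011→1 (0)
 17  0000100000010110→0 (0)
 18  0001000000101100→0 (1)
 19  0010000001011001→0 (1)
 20  0100000010110011→0 (0)
 21  1000000101100110→1 (1)
 22  0000001011001101→0 (0)
 23  0000010110011010→0 (1)
 24  0000101100110101→0 (0)
 25  0001011001101010→0 (0)
 26  0010110011010100→0 (0)
 27  0101100110101000→0 (1)
 28  1011001101010001→1 (1)
 29  0110011010100011→0 (0)
 30  1100110101000110→1 (0)
 31  1001101010001100→1 (0)
 32  0011010100011000→0 (1)
 33  0110101000110001→0 (1)
 34  1101010001100011→1 (1)
 35  1010100011000111→1 (0)
 36  0101000110001110→0 (1)
 37  1010001100011101→1 (0)
 38  0100011000111010→0 (1)
 39  1000110001110101→1 (0)
 40  0001100011101010→0 (1)
 41  0011000111010101→0 (0)
 42  0110001110101010→0 (1)
 43  1100011101010101→1 (0)
 44  1000111010101010→1 (0)
 45  0001110101010100→0 (0)
 46  0011101010101000→0 (0)
 47  0111010101010000→0 (1)
 48  1110101010100001→1 (0)
 49  1101010101000010→1 (1)
 50  1010101010000101→1 (0)
 51  0101010100001010→0 (0)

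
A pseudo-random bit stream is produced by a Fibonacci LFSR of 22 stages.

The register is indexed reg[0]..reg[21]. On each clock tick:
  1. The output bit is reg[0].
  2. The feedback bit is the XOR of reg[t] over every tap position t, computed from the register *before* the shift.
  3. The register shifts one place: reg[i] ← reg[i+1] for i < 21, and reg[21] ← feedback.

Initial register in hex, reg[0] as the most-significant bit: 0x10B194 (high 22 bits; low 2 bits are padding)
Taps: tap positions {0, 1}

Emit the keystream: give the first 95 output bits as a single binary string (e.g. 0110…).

00010000101100011001010011000111010010101111010100100111011111000111110110100110000100100001101

k : reg_k → out_k, fb_k
0: 0001000010110001100101 → 0, fb=0
1: 0010000101100011001010 → 0, fb=0
2: 0100001011000110010100 → 0, fb=1
3: 1000010110001100101001 → 1, fb=1
4: 0000101100011001010011 → 0, fb=0
5: 0001011000110010100110 → 0, fb=0
6: 0010110001100101001100 → 0, fb=0
7: 0101100011001010011000 → 0, fb=1
8: 1011000110010100110001 → 1, fb=1
9: 0110001100101001100011 → 0, fb=1
10: 1100011001010011000111 → 1, fb=0
11: 1000110010100110001110 → 1, fb=1
12: 0001100101001100011101 → 0, fb=0
13: 0011001010011000111010 → 0, fb=0
14: 0110010100110001110100 → 0, fb=1
15: 1100101001100011101001 → 1, fb=0
16: 1001010011000111010010 → 1, fb=1
17: 0010100110001110100101 → 0, fb=0
18: 0101001100011101001010 → 0, fb=1
19: 1010011000111010010101 → 1, fb=1
20: 0100110001110100101011 → 0, fb=1
21: 1001100011101001010111 → 1, fb=1
22: 0011000111010010101111 → 0, fb=0
23: 0110001110100101011110 → 0, fb=1
24: 1100011101001010111101 → 1, fb=0
25: 1000111010010101111010 → 1, fb=1
26: 0001110100101011110101 → 0, fb=0
27: 0011101001010111101010 → 0, fb=0
28: 0111010010101111010100 → 0, fb=1
29: 1110100101011110101001 → 1, fb=0
30: 1101001010111101010010 → 1, fb=0
31: 1010010101111010100100 → 1, fb=1
32: 0100101011110101001001 → 0, fb=1
33: 1001010111101010010011 → 1, fb=1
34: 0010101111010100100111 → 0, fb=0
35: 0101011110101001001110 → 0, fb=1
36: 1010111101010010011101 → 1, fb=1
37: 0101111010100100111011 → 0, fb=1
38: 1011110101001001110111 → 1, fb=1
39: 0111101010010011101111 → 0, fb=1
40: 1111010100100111011111 → 1, fb=0
41: 1110101001001110111110 → 1, fb=0
42: 1101010010011101111100 → 1, fb=0
43: 1010100100111011111000 → 1, fb=1
44: 0101001001110111110001 → 0, fb=1
45: 1010010011101111100011 → 1, fb=1
46: 0100100111011111000111 → 0, fb=1
47: 1001001110111110001111 → 1, fb=1
48: 0010011101111100011111 → 0, fb=0
49: 0100111011111000111110 → 0, fb=1
50: 1001110111110001111101 → 1, fb=1
51: 0011101111100011111011 → 0, fb=0
52: 0111011111000111110110 → 0, fb=1
53: 1110111110001111101101 → 1, fb=0
54: 1101111100011111011010 → 1, fb=0
55: 1011111000111110110100 → 1, fb=1
56: 0111110001111101101001 → 0, fb=1
57: 1111100011111011010011 → 1, fb=0
58: 1111000111110110100110 → 1, fb=0
59: 1110001111101101001100 → 1, fb=0
60: 1100011111011010011000 → 1, fb=0
61: 1000111110110100110000 → 1, fb=1
62: 0001111101101001100001 → 0, fb=0
63: 0011111011010011000010 → 0, fb=0
64: 0111110110100110000100 → 0, fb=1
65: 1111101101001100001001 → 1, fb=0
66: 1111011010011000010010 → 1, fb=0
67: 1110110100110000100100 → 1, fb=0
68: 1101101001100001001000 → 1, fb=0
69: 1011010011000010010000 → 1, fb=1
70: 0110100110000100100001 → 0, fb=1
71: 1101001100001001000011 → 1, fb=0
72: 1010011000010010000110 → 1, fb=1
73: 0100110000100100001101 → 0, fb=1
74: 1001100001001000011011 → 1, fb=1
75: 0011000010010000110111 → 0, fb=0
76: 0110000100100001101110 → 0, fb=1
77: 1100001001000011011101 → 1, fb=0
78: 1000010010000110111010 → 1, fb=1
79: 0000100100001101110101 → 0, fb=0
80: 0001001000011011101010 → 0, fb=0
81: 0010010000110111010100 → 0, fb=0
82: 0100100001101110101000 → 0, fb=1
83: 1001000011011101010001 → 1, fb=1
84: 0010000110111010100011 → 0, fb=0
85: 0100001101110101000110 → 0, fb=1
86: 1000011011101010001101 → 1, fb=1
87: 0000110111010100011011 → 0, fb=0
88: 0001101110101000110110 → 0, fb=0
89: 0011011101010001101100 → 0, fb=0
90: 0110111010100011011000 → 0, fb=1
91: 1101110101000110110001 → 1, fb=0
92: 1011101010001101100010 → 1, fb=1
93: 0111010100011011000101 → 0, fb=1
94: 1110101000110110001011 → 1, fb=0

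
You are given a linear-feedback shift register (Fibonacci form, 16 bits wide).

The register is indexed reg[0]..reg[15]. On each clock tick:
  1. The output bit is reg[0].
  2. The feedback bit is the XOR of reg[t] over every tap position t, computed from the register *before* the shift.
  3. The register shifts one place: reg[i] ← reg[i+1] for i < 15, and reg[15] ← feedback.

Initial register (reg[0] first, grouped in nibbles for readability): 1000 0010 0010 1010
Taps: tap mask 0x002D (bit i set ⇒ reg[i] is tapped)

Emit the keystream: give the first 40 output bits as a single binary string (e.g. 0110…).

1000001000101010110111101000110010000001

k : reg_k → out_k, fb_k
0: 1000001000101010 → 1, fb=1
1: 0000010001010101 → 0, fb=1
2: 0000100010101011 → 0, fb=0
3: 0001000101010110 → 0, fb=1
4: 0010001010101101 → 0, fb=1
5: 0100010101011011 → 0, fb=1
6: 1000101010110111 → 1, fb=1
7: 0001010101101111 → 0, fb=0
8: 0010101011011110 → 0, fb=1
9: 0101010110111101 → 0, fb=0
10: 1010101101111010 → 1, fb=0
11: 0101011011110100 → 0, fb=0
12: 1010110111101000 → 1, fb=1
13: 0101101111010001 → 0, fb=1
14: 1011011110100011 → 1, fb=0
15: 0110111101000110 → 0, fb=0
16: 1101111010001100 → 1, fb=1
17: 1011110100011001 → 1, fb=0
18: 0111101000110010 → 0, fb=0
19: 1111010001100100 → 1, fb=0
20: 1110100011001000 → 1, fb=0
21: 1101000110010000 → 1, fb=0
22: 1010001100100000 → 1, fb=0
23: 0100011001000000 → 0, fb=1
24: 1000110010000001 → 1, fb=0
25: 0001100100000010 → 0, fb=1
26: 0011001000000101 → 0, fb=0
27: 0110010000001010 → 0, fb=0
28: 1100100000010100 → 1, fb=1
29: 1001000000101001 → 1, fb=0
30: 0010000001010010 → 0, fb=1
31: 0100000010100101 → 0, fb=0
32: 1000000101001010 → 1, fb=1
33: 0000001010010101 → 0, fb=0
34: 0000010100101010 → 0, fb=1
35: 0000101001010101 → 0, fb=0
36: 0001010010101010 → 0, fb=0
37: 0010100101010100 → 0, fb=1
38: 0101001010101001 → 0, fb=1
39: 1010010101010011 → 1, fb=1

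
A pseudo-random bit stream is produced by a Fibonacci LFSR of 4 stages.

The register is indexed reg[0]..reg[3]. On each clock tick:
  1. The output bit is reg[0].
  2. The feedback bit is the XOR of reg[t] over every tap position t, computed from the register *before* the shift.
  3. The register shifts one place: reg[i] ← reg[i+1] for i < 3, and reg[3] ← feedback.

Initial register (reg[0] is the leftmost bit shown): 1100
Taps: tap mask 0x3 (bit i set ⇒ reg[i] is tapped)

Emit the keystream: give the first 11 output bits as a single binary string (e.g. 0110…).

k : reg_k → out_k, fb_k
0: 1100 → 1, fb=0
1: 1000 → 1, fb=1
2: 0001 → 0, fb=0
3: 0010 → 0, fb=0
4: 0100 → 0, fb=1
5: 1001 → 1, fb=1
6: 0011 → 0, fb=0
7: 0110 → 0, fb=1
8: 1101 → 1, fb=0
9: 1010 → 1, fb=1
10: 0101 → 0, fb=1

11000100110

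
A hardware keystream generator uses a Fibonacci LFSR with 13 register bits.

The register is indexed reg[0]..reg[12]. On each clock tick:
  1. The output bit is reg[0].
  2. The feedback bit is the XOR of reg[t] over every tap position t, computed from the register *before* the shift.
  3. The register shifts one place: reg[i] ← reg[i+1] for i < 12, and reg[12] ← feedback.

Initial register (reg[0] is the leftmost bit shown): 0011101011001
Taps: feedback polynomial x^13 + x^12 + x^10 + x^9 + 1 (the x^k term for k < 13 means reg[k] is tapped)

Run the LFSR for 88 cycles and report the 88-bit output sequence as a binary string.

step | reg (before) | out | fb
   0 | 0011101011001 | 0 | 0
   1 | 0111010110010 | 0 | 0
   2 | 1110101100100 | 1 | 0
   3 | 1101011001000 | 1 | 0
   4 | 1010110010000 | 1 | 1
   5 | 0101100100001 | 0 | 1
   6 | 1011001000011 | 1 | 0
   7 | 0110010000110 | 0 | 1
   8 | 1100100001101 | 1 | 0
   9 | 1001000011010 | 1 | 0
  10 | 0010000110100 | 0 | 1
  11 | 0100001101001 | 0 | 0
  12 | 1000011010010 | 1 | 1
  13 | 0000110100101 | 0 | 0
  14 | 0001101001010 | 0 | 1
  15 | 0011010010101 | 0 | 0
  16 | 0110100101010 | 0 | 1
  17 | 1101001010101 | 1 | 1
  18 | 1010010101011 | 1 | 1
  19 | 0100101010111 | 0 | 0
  20 | 1001010101110 | 1 | 1
  21 | 0010101011101 | 0 | 1
  22 | 0101010111011 | 0 | 0
  23 | 1010101110110 | 1 | 0
  24 | 0101011101100 | 0 | 0
  25 | 1010111011000 | 1 | 0
  26 | 0101110110000 | 0 | 0
  27 | 1011101100000 | 1 | 1
  28 | 0111011000001 | 0 | 1
  29 | 1110110000011 | 1 | 0
  30 | 1101100000110 | 1 | 0
  31 | 1011000001100 | 1 | 1
  32 | 0110000011001 | 0 | 0
  33 | 1100000110010 | 1 | 1
  34 | 1000001100101 | 1 | 1
  35 | 0000011001011 | 0 | 0
  36 | 0000110010110 | 0 | 1
  37 | 0001100101101 | 0 | 1
  38 | 0011001011011 | 0 | 0
  39 | 0110010110110 | 0 | 1
  40 | 1100101101101 | 1 | 0
  41 | 1001011011010 | 1 | 0
  42 | 0010110110100 | 0 | 1
  43 | 0101101101001 | 0 | 0
  44 | 1011011010010 | 1 | 1
  45 | 0110110100101 | 0 | 0
  46 | 1101101001010 | 1 | 0
  47 | 1011010010100 | 1 | 0
  48 | 0110100101000 | 0 | 1
  49 | 1101001010001 | 1 | 0
  50 | 1010010100010 | 1 | 1
  51 | 0100101000101 | 0 | 0
  52 | 1001010001010 | 1 | 0
  53 | 0010100010100 | 0 | 1
  54 | 0101000101001 | 0 | 0
  55 | 1010001010010 | 1 | 1
  56 | 0100010100101 | 0 | 0
  57 | 1000101001010 | 1 | 0
  58 | 0001010010100 | 0 | 1
  59 | 0010100101001 | 0 | 0
  60 | 0101001010010 | 0 | 0
  61 | 1010010100100 | 1 | 0
  62 | 0100101001000 | 0 | 1
  63 | 1001010010001 | 1 | 0
  64 | 0010100100010 | 0 | 0
  65 | 0101001000100 | 0 | 1
  66 | 1010010001001 | 1 | 1
  67 | 0100100010011 | 0 | 1
  68 | 1001000100111 | 1 | 1
  69 | 0010001001111 | 0 | 1
  70 | 0100010011111 | 0 | 1
  71 | 1000100111111 | 1 | 0
  72 | 0001001111110 | 0 | 0
  73 | 0010011111100 | 0 | 0
  74 | 0100111111000 | 0 | 1
  75 | 1001111110001 | 1 | 0
  76 | 0011111100010 | 0 | 0
  77 | 0111111000100 | 0 | 1
  78 | 1111110001001 | 1 | 1
  79 | 1111100010011 | 1 | 0
  80 | 1111000100110 | 1 | 0
  81 | 1110001001100 | 1 | 1
  82 | 1100010011001 | 1 | 1
  83 | 1000100110011 | 1 | 0
  84 | 0001001100110 | 0 | 1
  85 | 0010011001101 | 0 | 1
  86 | 0100110011011 | 0 | 0
  87 | 1001100110110 | 1 | 0

0011101011001000011010010101011101100000110010110110100101000101001010010001001111110001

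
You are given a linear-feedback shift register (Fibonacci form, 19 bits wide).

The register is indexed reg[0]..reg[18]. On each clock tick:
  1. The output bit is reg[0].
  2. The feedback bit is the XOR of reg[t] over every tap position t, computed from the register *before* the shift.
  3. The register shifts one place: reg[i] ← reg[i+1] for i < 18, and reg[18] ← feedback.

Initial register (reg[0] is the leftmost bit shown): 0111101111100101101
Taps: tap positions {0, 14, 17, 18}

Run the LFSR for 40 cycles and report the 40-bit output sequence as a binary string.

tick  register→output (feedback)
  0  0111101111100101101→0 (1)
  1  1111011111001011011→1 (0)
  2  1110111110010110110→1 (1)
  3  1101111100101101101→1 (0)
  4  1011111001011011010→1 (1)
  5  0111110010110110101→0 (0)
  6  1111100101101101010→1 (0)
  7  1111001011011010100→1 (0)
  8  1110010110110101000→1 (1)
  9  1100101101101010001→1 (1)
 10  1001011011010100011→1 (1)
 11  0010110110101000111→0 (0)
 12  0101101101010001110→0 (1)
 13  1011011010100011101→1 (1)
 14  0110110101000111011→0 (1)
 15  1101101010001110111→1 (0)
 16  1011010100011101110→1 (0)
 17  0110101000111011100→0 (1)
 18  1101010001110111001→1 (1)
 19  1010100011101110011→1 (0)
 20  0101000111011100110→0 (1)
 21  1010001110111001101→1 (0)
 22  0100011101110011010→0 (0)
 23  1000111011100110100→1 (0)
 24  0001110111001101000→0 (0)
 25  0011101110011010000→0 (1)
 26  0111011100110100001→0 (1)
 27  1110111001101000011→1 (1)
 28  1101110011010000111→1 (1)
 29  1011100110100001111→1 (1)
 30  0111001101000011111→0 (1)
 31  1110011010000111111→1 (0)
 32  1100110100001111110→1 (1)
 33  1001101000011111101→1 (1)
 34  0011010000111111011→0 (1)
 35  0110100001111110111→0 (1)
 36  1101000011111101111→1 (1)
 37  1010000111111011111→1 (0)
 38  0100001111110111110→0 (0)
 39  1000011111101111100→1 (0)

0111101111100101101101010001110111001101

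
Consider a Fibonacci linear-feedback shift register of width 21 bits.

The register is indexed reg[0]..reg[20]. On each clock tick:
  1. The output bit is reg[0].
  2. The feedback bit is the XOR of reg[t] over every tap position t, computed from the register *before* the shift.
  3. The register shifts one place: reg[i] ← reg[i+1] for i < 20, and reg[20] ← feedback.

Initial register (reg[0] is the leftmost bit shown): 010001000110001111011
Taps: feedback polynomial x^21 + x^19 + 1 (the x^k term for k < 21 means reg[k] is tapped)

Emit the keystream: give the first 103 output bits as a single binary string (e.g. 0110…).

0100010001100011110111010111110000011000110111001101010110101101100001110111000100100101011000110101111

k : reg_k → out_k, fb_k
0: 010001000110001111011 → 0, fb=1
1: 100010001100011110111 → 1, fb=0
2: 000100011000111101110 → 0, fb=1
3: 001000110001111011101 → 0, fb=0
4: 010001100011110111010 → 0, fb=1
5: 100011000111101110101 → 1, fb=1
6: 000110001111011101011 → 0, fb=1
7: 001100011110111010111 → 0, fb=1
8: 011000111101110101111 → 0, fb=1
9: 110001111011101011111 → 1, fb=0
10: 100011110111010111110 → 1, fb=0
11: 000111101110101111100 → 0, fb=0
12: 001111011101011111000 → 0, fb=0
13: 011110111010111110000 → 0, fb=0
14: 111101110101111100000 → 1, fb=1
15: 111011101011111000001 → 1, fb=1
16: 110111010111110000011 → 1, fb=0
17: 101110101111100000110 → 1, fb=0
18: 011101011111000001100 → 0, fb=0
19: 111010111110000011000 → 1, fb=1
20: 110101111100000110001 → 1, fb=1
21: 101011111000001100011 → 1, fb=0
22: 010111110000011000110 → 0, fb=1
23: 101111100000110001101 → 1, fb=1
24: 011111000001100011011 → 0, fb=1
25: 111110000011000110111 → 1, fb=0
26: 111100000110001101110 → 1, fb=0
27: 111000001100011011100 → 1, fb=1
28: 110000011000110111001 → 1, fb=1
29: 100000110001101110011 → 1, fb=0
30: 000001100011011100110 → 0, fb=1
31: 000011000110111001101 → 0, fb=0
32: 000110001101110011010 → 0, fb=1
33: 001100011011100110101 → 0, fb=0
34: 011000110111001101010 → 0, fb=1
35: 110001101110011010101 → 1, fb=1
36: 100011011100110101011 → 1, fb=0
37: 000110111001101010110 → 0, fb=1
38: 001101110011010101101 → 0, fb=0
39: 011011100110101011010 → 0, fb=1
40: 110111001101010110101 → 1, fb=1
41: 101110011010101101011 → 1, fb=0
42: 011100110101011010110 → 0, fb=1
43: 111001101010110101101 → 1, fb=1
44: 110011010101101011011 → 1, fb=0
45: 100110101011010110110 → 1, fb=0
46: 001101010110101101100 → 0, fb=0
47: 011010101101011011000 → 0, fb=0
48: 110101011010110110000 → 1, fb=1
49: 101010110101101100001 → 1, fb=1
50: 010101101011011000011 → 0, fb=1
51: 101011010110110000111 → 1, fb=0
52: 010110101101100001110 → 0, fb=1
53: 101101011011000011101 → 1, fb=1
54: 011010110110000111011 → 0, fb=1
55: 110101101100001110111 → 1, fb=0
56: 101011011000011101110 → 1, fb=0
57: 010110110000111011100 → 0, fb=0
58: 101101100001110111000 → 1, fb=1
59: 011011000011101110001 → 0, fb=0
60: 110110000111011100010 → 1, fb=0
61: 101100001110111000100 → 1, fb=1
62: 011000011101110001001 → 0, fb=0
63: 110000111011100010010 → 1, fb=0
64: 100001110111000100100 → 1, fb=1
65: 000011101110001001001 → 0, fb=0
66: 000111011100010010010 → 0, fb=1
67: 001110111000100100101 → 0, fb=0
68: 011101110001001001010 → 0, fb=1
69: 111011100010010010101 → 1, fb=1
70: 110111000100100101011 → 1, fb=0
71: 101110001001001010110 → 1, fb=0
72: 011100010010010101100 → 0, fb=0
73: 111000100100101011000 → 1, fb=1
74: 110001001001010110001 → 1, fb=1
75: 100010010010101100011 → 1, fb=0
76: 000100100101011000110 → 0, fb=1
77: 001001001010110001101 → 0, fb=0
78: 010010010101100011010 → 0, fb=1
79: 100100101011000110101 → 1, fb=1
80: 001001010110001101011 → 0, fb=1
81: 010010101100011010111 → 0, fb=1
82: 100101011000110101111 → 1, fb=0
83: 001010110001101011110 → 0, fb=1
84: 010101100011010111101 → 0, fb=0
85: 101011000110101111010 → 1, fb=0
86: 010110001101011110100 → 0, fb=0
87: 101100011010111101000 → 1, fb=1
88: 011000110101111010001 → 0, fb=0
89: 110001101011110100010 → 1, fb=0
90: 100011010111101000100 → 1, fb=1
91: 000110101111010001001 → 0, fb=0
92: 001101011110100010010 → 0, fb=1
93: 011010111101000100101 → 0, fb=0
94: 110101111010001001010 → 1, fb=0
95: 101011110100010010100 → 1, fb=1
96: 010111101000100101001 → 0, fb=0
97: 101111010001001010010 → 1, fb=0
98: 011110100010010100100 → 0, fb=0
99: 111101000100101001000 → 1, fb=1
100: 111010001001010010001 → 1, fb=1
101: 110100010010100100011 → 1, fb=0
102: 101000100101001000110 → 1, fb=0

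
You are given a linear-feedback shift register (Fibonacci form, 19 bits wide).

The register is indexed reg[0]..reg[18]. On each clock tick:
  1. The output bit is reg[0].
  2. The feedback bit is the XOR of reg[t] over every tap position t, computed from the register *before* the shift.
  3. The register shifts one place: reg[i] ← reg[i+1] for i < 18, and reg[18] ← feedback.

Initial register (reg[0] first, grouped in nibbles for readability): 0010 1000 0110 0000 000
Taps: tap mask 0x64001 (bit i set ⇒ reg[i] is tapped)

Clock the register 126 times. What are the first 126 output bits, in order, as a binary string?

k : reg_k → out_k, fb_k
0: 0010100001100000000 → 0, fb=0
1: 0101000011000000000 → 0, fb=0
2: 1010000110000000000 → 1, fb=1
3: 0100001100000000001 → 0, fb=1
4: 1000011000000000011 → 1, fb=1
5: 0000110000000000111 → 0, fb=0
6: 0001100000000001110 → 0, fb=1
7: 0011000000000011101 → 0, fb=0
8: 0110000000000111010 → 0, fb=0
9: 1100000000001110100 → 1, fb=0
10: 1000000000011101000 → 1, fb=1
11: 0000000000111010001 → 0, fb=0
12: 0000000001110100010 → 0, fb=1
13: 0000000011101000101 → 0, fb=1
14: 0000000111010001011 → 0, fb=0
15: 0000001110100010110 → 0, fb=0
16: 0000011101000101100 → 0, fb=0
17: 0000111010001011000 → 0, fb=1
18: 0001110100010110001 → 0, fb=0
19: 0011101000101100010 → 0, fb=1
20: 0111010001011000101 → 0, fb=1
21: 1110100010110001011 → 1, fb=1
22: 1101000101100010111 → 1, fb=0
23: 1010001011000101110 → 1, fb=0
24: 0100010110001011100 → 0, fb=1
25: 1000101100010111001 → 1, fb=1
26: 0001011000101110011 → 0, fb=1
27: 0010110001011100111 → 0, fb=0
28: 0101100010111001110 → 0, fb=1
29: 1011000101110011101 → 1, fb=1
30: 0110001011100111011 → 0, fb=1
31: 1100010111001110111 → 1, fb=0
32: 1000101110011101110 → 1, fb=0
33: 0001011100111011100 → 0, fb=1
34: 0010111001110111001 → 0, fb=0
35: 0101110011101110010 → 0, fb=0
36: 1011100111011100100 → 1, fb=1
37: 0111001110111001001 → 0, fb=1
38: 1110011101110010011 → 1, fb=0
39: 1100111011100100110 → 1, fb=0
40: 1001110111001001100 → 1, fb=1
41: 0011101110010011001 → 0, fb=0
42: 0111011100100110010 → 0, fb=0
43: 1110111001001100100 → 1, fb=1
44: 1101110010011001001 → 1, fb=0
45: 1011100100110010010 → 1, fb=1
46: 0111001001100100101 → 0, fb=1
47: 1110010011001001011 → 1, fb=1
48: 1100100110010010111 → 1, fb=0
49: 1001001100100101110 → 1, fb=0
50: 0010011001001011100 → 0, fb=1
51: 0100110010010111001 → 0, fb=0
52: 1001100100101110010 → 1, fb=1
53: 0011001001011100101 → 0, fb=1
54: 0110010010111001011 → 0, fb=0
55: 1100100101110010110 → 1, fb=1
56: 1001001011100101101 → 1, fb=0
57: 0010010111001011010 → 0, fb=0
58: 0100101110010110100 → 0, fb=1
59: 1001011100101101001 → 1, fb=0
60: 0010111001011010010 → 0, fb=0
61: 0101110010110100100 → 0, fb=0
62: 1011100101101001000 → 1, fb=1
63: 0111001011010010001 → 0, fb=0
64: 1110010110100100010 → 1, fb=0
65: 1100101101001000100 → 1, fb=1
66: 1001011010010001001 → 1, fb=0
67: 0010110100100010010 → 0, fb=0
68: 0101101001000100100 → 0, fb=0
69: 1011010010001001000 → 1, fb=1
70: 0110100100010010001 → 0, fb=0
71: 1101001000100100010 → 1, fb=0
72: 1010010001001000100 → 1, fb=1
73: 0100100010010001001 → 0, fb=1
74: 1001000100100010011 → 1, fb=0
75: 0010001001000100110 → 0, fb=1
76: 0100010010001001101 → 0, fb=1
77: 1000100100010011011 → 1, fb=0
78: 0001001000100110110 → 0, fb=0
79: 0010010001001101100 → 0, fb=0
80: 0100100010011011000 → 0, fb=1
81: 1001000100110110001 → 1, fb=1
82: 0010001001101100011 → 0, fb=0
83: 0100010011011000110 → 0, fb=1
84: 1000100110110001101 → 1, fb=0
85: 0001001101100011010 → 0, fb=0
86: 0010011011000110100 → 0, fb=1
87: 0100110110001101001 → 0, fb=1
88: 1001101100011010011 → 1, fb=0
89: 0011011000110100110 → 0, fb=1
90: 0110110001101001101 → 0, fb=1
91: 1101100011010011011 → 1, fb=0
92: 1011000110100110110 → 1, fb=1
93: 0110001101001101101 → 0, fb=1
94: 1100011010011011011 → 1, fb=0
95: 1000110100110110110 → 1, fb=1
96: 0001101001101101101 → 0, fb=1
97: 0011010011011011011 → 0, fb=1
98: 0110100110110110111 → 0, fb=1
99: 1101001101101101111 → 1, fb=1
100: 1010011011011011111 → 1, fb=0
101: 0100110110110111110 → 0, fb=0
102: 1001101101101111100 → 1, fb=0
103: 0011011011011111000 → 0, fb=1
104: 0110110110111110001 → 0, fb=0
105: 1101101101111100010 → 1, fb=0
106: 1011011011111000100 → 1, fb=1
107: 0110110111110001001 → 0, fb=1
108: 1101101111100010011 → 1, fb=0
109: 1011011111000100110 → 1, fb=0
110: 0110111110001001100 → 0, fb=0
111: 1101111100010011000 → 1, fb=0
112: 1011111000100110000 → 1, fb=0
113: 0111110001001100000 → 0, fb=0
114: 1111100010011000000 → 1, fb=1
115: 1111000100110000001 → 1, fb=0
116: 1110001001100000010 → 1, fb=0
117: 1100010011000000100 → 1, fb=1
118: 1000100110000001001 → 1, fb=0
119: 0001001100000010010 → 0, fb=0
120: 0010011000000100100 → 0, fb=0
121: 0100110000001001000 → 0, fb=0
122: 1001100000010010000 → 1, fb=0
123: 0011000000100100000 → 0, fb=0
124: 0110000001001000000 → 0, fb=0
125: 1100000010010000000 → 1, fb=1

001010000110000000000111010001011000101110011101110010011001001011100101101001000100100010011011000110100110110110111110001001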